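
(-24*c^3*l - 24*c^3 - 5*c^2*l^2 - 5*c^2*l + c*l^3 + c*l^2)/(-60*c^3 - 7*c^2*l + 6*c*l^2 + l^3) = c*(24*c^2*l + 24*c^2 + 5*c*l^2 + 5*c*l - l^3 - l^2)/(60*c^3 + 7*c^2*l - 6*c*l^2 - l^3)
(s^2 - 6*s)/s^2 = (s - 6)/s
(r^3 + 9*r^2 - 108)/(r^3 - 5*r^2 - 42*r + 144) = (r + 6)/(r - 8)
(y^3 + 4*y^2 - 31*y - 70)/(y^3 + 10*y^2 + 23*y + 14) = (y - 5)/(y + 1)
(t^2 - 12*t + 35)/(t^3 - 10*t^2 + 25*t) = (t - 7)/(t*(t - 5))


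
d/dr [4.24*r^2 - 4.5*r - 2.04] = 8.48*r - 4.5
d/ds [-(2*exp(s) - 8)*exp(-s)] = -8*exp(-s)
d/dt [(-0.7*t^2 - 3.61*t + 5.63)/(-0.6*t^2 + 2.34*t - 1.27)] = (-3.804*t^2 + 8.534*t - 8.5895)/(0.36*t^4 - 2.808*t^3 + 6.9996*t^2 - 5.9436*t + 1.6129)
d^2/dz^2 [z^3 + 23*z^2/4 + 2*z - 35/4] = 6*z + 23/2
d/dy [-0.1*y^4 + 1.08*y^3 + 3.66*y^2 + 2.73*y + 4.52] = -0.4*y^3 + 3.24*y^2 + 7.32*y + 2.73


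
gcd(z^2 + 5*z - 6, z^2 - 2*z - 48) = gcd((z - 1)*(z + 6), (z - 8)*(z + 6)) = z + 6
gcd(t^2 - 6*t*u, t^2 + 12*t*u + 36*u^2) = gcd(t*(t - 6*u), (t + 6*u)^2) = 1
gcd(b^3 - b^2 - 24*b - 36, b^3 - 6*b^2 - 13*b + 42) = b + 3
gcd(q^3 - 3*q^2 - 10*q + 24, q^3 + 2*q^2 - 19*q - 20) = q - 4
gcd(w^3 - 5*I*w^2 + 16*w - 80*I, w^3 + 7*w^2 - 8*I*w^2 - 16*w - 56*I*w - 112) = w - 4*I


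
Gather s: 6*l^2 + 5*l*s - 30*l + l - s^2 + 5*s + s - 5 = 6*l^2 - 29*l - s^2 + s*(5*l + 6) - 5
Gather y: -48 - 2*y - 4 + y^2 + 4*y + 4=y^2 + 2*y - 48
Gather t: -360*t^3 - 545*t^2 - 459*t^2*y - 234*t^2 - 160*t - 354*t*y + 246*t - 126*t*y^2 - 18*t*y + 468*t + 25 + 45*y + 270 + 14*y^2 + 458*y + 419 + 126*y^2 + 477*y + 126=-360*t^3 + t^2*(-459*y - 779) + t*(-126*y^2 - 372*y + 554) + 140*y^2 + 980*y + 840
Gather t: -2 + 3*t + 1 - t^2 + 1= -t^2 + 3*t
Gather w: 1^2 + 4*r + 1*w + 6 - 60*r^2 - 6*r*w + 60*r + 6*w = -60*r^2 + 64*r + w*(7 - 6*r) + 7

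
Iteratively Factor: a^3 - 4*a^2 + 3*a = (a - 1)*(a^2 - 3*a) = (a - 3)*(a - 1)*(a)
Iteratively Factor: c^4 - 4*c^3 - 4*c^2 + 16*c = (c + 2)*(c^3 - 6*c^2 + 8*c) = c*(c + 2)*(c^2 - 6*c + 8) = c*(c - 4)*(c + 2)*(c - 2)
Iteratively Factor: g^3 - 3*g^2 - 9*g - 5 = (g + 1)*(g^2 - 4*g - 5) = (g - 5)*(g + 1)*(g + 1)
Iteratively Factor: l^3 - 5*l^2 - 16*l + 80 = (l + 4)*(l^2 - 9*l + 20) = (l - 5)*(l + 4)*(l - 4)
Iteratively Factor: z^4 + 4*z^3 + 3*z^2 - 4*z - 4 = (z + 2)*(z^3 + 2*z^2 - z - 2) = (z + 1)*(z + 2)*(z^2 + z - 2) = (z + 1)*(z + 2)^2*(z - 1)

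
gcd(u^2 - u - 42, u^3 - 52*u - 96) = u + 6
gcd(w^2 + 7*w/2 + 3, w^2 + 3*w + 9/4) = w + 3/2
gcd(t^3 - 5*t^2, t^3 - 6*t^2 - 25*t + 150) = t - 5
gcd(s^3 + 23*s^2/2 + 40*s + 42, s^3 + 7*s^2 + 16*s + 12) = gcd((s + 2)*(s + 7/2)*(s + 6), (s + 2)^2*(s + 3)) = s + 2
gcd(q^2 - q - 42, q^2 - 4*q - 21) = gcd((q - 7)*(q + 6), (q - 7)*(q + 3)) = q - 7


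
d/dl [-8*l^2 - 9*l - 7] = -16*l - 9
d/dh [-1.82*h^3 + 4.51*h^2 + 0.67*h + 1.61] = -5.46*h^2 + 9.02*h + 0.67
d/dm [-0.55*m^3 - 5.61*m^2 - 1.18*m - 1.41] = -1.65*m^2 - 11.22*m - 1.18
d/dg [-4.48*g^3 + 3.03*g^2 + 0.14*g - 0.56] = -13.44*g^2 + 6.06*g + 0.14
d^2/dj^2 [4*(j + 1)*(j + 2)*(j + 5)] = 24*j + 64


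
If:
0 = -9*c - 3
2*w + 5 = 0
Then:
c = -1/3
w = -5/2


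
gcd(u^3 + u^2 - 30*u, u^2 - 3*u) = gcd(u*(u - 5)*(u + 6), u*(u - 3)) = u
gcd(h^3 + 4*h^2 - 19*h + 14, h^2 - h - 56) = h + 7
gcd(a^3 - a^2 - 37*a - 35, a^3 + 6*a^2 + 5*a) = a^2 + 6*a + 5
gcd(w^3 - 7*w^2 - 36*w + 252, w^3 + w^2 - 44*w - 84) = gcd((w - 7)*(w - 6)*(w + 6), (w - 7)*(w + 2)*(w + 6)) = w^2 - w - 42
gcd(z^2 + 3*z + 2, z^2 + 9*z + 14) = z + 2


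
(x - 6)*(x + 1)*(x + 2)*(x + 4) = x^4 + x^3 - 28*x^2 - 76*x - 48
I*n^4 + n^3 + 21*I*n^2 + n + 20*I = (n - 5*I)*(n + I)*(n + 4*I)*(I*n + 1)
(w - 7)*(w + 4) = w^2 - 3*w - 28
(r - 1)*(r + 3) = r^2 + 2*r - 3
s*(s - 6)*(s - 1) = s^3 - 7*s^2 + 6*s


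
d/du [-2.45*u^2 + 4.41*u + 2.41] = 4.41 - 4.9*u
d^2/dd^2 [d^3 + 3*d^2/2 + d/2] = 6*d + 3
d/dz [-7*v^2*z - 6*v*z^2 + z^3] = -7*v^2 - 12*v*z + 3*z^2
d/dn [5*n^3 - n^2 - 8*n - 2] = 15*n^2 - 2*n - 8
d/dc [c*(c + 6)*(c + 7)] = 3*c^2 + 26*c + 42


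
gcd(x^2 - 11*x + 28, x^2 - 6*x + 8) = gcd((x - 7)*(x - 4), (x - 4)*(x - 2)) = x - 4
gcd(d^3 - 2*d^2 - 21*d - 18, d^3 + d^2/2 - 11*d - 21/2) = d^2 + 4*d + 3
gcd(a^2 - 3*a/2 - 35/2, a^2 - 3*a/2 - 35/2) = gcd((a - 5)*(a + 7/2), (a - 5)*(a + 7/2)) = a^2 - 3*a/2 - 35/2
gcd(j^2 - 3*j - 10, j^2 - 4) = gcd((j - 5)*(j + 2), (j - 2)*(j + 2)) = j + 2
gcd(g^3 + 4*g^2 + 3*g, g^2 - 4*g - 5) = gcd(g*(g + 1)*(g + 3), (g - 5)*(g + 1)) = g + 1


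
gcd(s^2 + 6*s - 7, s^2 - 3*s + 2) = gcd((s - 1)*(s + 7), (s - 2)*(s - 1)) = s - 1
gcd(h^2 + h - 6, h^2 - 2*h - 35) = 1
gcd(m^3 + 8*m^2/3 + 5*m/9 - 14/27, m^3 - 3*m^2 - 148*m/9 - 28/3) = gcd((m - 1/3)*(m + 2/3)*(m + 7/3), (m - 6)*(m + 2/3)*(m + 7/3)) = m^2 + 3*m + 14/9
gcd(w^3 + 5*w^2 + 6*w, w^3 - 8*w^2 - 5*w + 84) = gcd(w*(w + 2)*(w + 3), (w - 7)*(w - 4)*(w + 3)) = w + 3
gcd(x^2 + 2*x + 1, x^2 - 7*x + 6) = 1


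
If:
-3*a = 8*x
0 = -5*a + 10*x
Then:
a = 0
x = 0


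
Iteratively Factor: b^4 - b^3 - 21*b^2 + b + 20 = (b + 4)*(b^3 - 5*b^2 - b + 5) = (b + 1)*(b + 4)*(b^2 - 6*b + 5) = (b - 1)*(b + 1)*(b + 4)*(b - 5)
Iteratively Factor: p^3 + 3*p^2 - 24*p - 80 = (p + 4)*(p^2 - p - 20) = (p - 5)*(p + 4)*(p + 4)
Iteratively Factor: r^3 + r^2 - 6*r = (r + 3)*(r^2 - 2*r) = r*(r + 3)*(r - 2)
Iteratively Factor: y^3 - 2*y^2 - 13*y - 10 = (y + 1)*(y^2 - 3*y - 10) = (y + 1)*(y + 2)*(y - 5)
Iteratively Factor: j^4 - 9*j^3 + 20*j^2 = (j)*(j^3 - 9*j^2 + 20*j) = j*(j - 5)*(j^2 - 4*j) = j^2*(j - 5)*(j - 4)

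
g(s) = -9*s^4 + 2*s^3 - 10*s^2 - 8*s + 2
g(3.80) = -1939.68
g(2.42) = -356.26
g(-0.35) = 3.35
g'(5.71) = -6628.67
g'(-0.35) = 1.28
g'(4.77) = -3874.01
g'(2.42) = -531.47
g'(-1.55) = 171.47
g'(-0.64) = 16.69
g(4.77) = -4705.88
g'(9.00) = -25946.00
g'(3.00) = -986.00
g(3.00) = -787.00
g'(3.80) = -1972.75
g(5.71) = -9564.63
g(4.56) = -3944.14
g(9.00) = -58471.00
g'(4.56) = -3387.92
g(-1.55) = -69.02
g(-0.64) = 0.99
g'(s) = -36*s^3 + 6*s^2 - 20*s - 8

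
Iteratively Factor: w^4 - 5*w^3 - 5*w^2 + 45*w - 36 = (w - 4)*(w^3 - w^2 - 9*w + 9) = (w - 4)*(w - 3)*(w^2 + 2*w - 3) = (w - 4)*(w - 3)*(w - 1)*(w + 3)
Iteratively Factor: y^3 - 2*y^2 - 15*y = (y + 3)*(y^2 - 5*y) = (y - 5)*(y + 3)*(y)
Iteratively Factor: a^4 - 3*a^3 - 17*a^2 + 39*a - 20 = (a + 4)*(a^3 - 7*a^2 + 11*a - 5) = (a - 1)*(a + 4)*(a^2 - 6*a + 5) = (a - 5)*(a - 1)*(a + 4)*(a - 1)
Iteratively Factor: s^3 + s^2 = (s)*(s^2 + s) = s^2*(s + 1)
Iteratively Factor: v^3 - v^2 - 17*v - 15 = (v + 1)*(v^2 - 2*v - 15) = (v - 5)*(v + 1)*(v + 3)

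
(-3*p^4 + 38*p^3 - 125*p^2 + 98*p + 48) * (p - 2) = -3*p^5 + 44*p^4 - 201*p^3 + 348*p^2 - 148*p - 96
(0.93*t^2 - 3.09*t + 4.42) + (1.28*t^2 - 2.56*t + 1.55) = 2.21*t^2 - 5.65*t + 5.97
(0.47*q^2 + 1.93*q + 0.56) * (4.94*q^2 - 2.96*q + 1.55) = 2.3218*q^4 + 8.143*q^3 - 2.2179*q^2 + 1.3339*q + 0.868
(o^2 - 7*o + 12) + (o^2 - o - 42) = 2*o^2 - 8*o - 30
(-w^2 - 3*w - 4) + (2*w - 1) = -w^2 - w - 5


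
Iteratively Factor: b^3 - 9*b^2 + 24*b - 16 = (b - 4)*(b^2 - 5*b + 4) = (b - 4)*(b - 1)*(b - 4)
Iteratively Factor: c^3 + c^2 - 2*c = (c)*(c^2 + c - 2) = c*(c - 1)*(c + 2)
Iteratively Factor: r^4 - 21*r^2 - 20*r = (r)*(r^3 - 21*r - 20) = r*(r - 5)*(r^2 + 5*r + 4) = r*(r - 5)*(r + 4)*(r + 1)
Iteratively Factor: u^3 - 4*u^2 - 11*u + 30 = (u - 5)*(u^2 + u - 6) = (u - 5)*(u + 3)*(u - 2)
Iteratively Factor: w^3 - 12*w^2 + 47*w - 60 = (w - 4)*(w^2 - 8*w + 15) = (w - 5)*(w - 4)*(w - 3)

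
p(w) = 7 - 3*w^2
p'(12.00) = -72.00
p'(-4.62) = 27.72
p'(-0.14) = 0.84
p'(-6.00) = 36.00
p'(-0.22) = 1.32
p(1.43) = 0.87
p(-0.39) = 6.54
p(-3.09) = -21.64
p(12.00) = -425.00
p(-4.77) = -61.26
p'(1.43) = -8.58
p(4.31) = -48.73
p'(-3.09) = 18.54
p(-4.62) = -57.03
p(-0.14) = 6.94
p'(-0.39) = 2.34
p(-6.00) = -101.00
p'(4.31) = -25.86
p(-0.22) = 6.85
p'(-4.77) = 28.62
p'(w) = -6*w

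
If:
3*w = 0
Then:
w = 0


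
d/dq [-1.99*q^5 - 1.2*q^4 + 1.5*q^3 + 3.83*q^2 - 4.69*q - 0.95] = -9.95*q^4 - 4.8*q^3 + 4.5*q^2 + 7.66*q - 4.69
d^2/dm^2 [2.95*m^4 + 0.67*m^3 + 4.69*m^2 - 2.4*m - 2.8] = 35.4*m^2 + 4.02*m + 9.38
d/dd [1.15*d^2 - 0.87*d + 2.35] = 2.3*d - 0.87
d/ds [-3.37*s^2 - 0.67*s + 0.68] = -6.74*s - 0.67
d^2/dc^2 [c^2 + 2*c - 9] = 2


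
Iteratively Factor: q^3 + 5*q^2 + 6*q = (q)*(q^2 + 5*q + 6) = q*(q + 3)*(q + 2)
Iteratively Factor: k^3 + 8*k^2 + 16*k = (k + 4)*(k^2 + 4*k) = (k + 4)^2*(k)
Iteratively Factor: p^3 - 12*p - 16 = (p + 2)*(p^2 - 2*p - 8) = (p - 4)*(p + 2)*(p + 2)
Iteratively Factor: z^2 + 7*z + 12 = (z + 3)*(z + 4)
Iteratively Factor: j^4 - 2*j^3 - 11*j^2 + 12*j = (j - 1)*(j^3 - j^2 - 12*j) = (j - 1)*(j + 3)*(j^2 - 4*j) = (j - 4)*(j - 1)*(j + 3)*(j)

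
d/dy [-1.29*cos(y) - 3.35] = 1.29*sin(y)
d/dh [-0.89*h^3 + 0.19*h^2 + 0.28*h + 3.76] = -2.67*h^2 + 0.38*h + 0.28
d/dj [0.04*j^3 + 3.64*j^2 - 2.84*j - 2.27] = 0.12*j^2 + 7.28*j - 2.84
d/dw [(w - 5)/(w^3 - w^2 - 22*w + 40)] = (w^3 - w^2 - 22*w + (w - 5)*(-3*w^2 + 2*w + 22) + 40)/(w^3 - w^2 - 22*w + 40)^2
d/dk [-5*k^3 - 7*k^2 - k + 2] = -15*k^2 - 14*k - 1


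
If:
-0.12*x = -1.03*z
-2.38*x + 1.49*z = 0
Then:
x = 0.00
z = 0.00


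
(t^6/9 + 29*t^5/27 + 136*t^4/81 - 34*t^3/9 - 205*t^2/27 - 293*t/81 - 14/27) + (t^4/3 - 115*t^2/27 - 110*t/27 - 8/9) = t^6/9 + 29*t^5/27 + 163*t^4/81 - 34*t^3/9 - 320*t^2/27 - 623*t/81 - 38/27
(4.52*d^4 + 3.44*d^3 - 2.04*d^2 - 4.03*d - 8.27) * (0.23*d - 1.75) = 1.0396*d^5 - 7.1188*d^4 - 6.4892*d^3 + 2.6431*d^2 + 5.1504*d + 14.4725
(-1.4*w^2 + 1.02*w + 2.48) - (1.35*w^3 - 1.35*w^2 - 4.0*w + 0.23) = -1.35*w^3 - 0.0499999999999998*w^2 + 5.02*w + 2.25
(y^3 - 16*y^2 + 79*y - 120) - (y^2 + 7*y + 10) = y^3 - 17*y^2 + 72*y - 130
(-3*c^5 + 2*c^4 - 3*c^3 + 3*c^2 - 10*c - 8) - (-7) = -3*c^5 + 2*c^4 - 3*c^3 + 3*c^2 - 10*c - 1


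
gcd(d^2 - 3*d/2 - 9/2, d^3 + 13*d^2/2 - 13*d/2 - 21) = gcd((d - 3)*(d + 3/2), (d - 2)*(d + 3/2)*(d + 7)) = d + 3/2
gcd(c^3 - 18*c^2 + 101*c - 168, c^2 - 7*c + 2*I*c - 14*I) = c - 7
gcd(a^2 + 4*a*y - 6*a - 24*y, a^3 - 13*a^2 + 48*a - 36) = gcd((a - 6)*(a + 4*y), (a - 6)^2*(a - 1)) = a - 6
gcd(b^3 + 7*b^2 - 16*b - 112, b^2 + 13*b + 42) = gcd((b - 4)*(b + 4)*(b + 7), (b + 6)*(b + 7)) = b + 7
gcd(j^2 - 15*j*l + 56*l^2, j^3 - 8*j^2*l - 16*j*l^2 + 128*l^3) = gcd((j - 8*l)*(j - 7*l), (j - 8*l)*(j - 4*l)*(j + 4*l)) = j - 8*l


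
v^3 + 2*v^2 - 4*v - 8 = (v - 2)*(v + 2)^2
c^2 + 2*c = c*(c + 2)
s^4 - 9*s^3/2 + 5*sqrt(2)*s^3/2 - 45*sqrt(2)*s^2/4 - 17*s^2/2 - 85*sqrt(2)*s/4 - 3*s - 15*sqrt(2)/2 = (s - 6)*(s + 1/2)*(s + 1)*(s + 5*sqrt(2)/2)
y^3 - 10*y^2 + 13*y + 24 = (y - 8)*(y - 3)*(y + 1)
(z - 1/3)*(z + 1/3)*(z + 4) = z^3 + 4*z^2 - z/9 - 4/9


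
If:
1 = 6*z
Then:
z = 1/6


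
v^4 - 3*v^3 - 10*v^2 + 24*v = v*(v - 4)*(v - 2)*(v + 3)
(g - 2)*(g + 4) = g^2 + 2*g - 8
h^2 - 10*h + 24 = (h - 6)*(h - 4)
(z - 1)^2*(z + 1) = z^3 - z^2 - z + 1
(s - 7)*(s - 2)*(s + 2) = s^3 - 7*s^2 - 4*s + 28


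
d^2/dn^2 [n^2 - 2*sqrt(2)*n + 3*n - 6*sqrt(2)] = 2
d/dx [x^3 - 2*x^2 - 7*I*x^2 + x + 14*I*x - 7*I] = 3*x^2 - 4*x - 14*I*x + 1 + 14*I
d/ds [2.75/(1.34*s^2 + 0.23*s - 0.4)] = (-7.37*s - 0.6325)/(1.34*s^2 + 0.23*s - 0.4)^2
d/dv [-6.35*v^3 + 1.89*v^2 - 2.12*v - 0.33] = -19.05*v^2 + 3.78*v - 2.12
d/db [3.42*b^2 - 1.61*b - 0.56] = 6.84*b - 1.61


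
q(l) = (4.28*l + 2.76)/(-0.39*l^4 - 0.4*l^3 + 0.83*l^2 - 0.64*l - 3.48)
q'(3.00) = 0.36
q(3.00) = -0.39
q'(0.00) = -1.08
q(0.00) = -0.79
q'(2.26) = 0.81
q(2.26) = -0.80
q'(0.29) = -1.09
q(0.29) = -1.11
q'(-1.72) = -0.86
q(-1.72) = 3.54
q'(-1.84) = 1.73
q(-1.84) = 3.48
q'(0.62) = -0.98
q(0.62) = -1.46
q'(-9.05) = 0.01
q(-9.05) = 0.02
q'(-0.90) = -2.39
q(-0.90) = 0.50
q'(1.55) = 0.95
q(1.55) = -1.51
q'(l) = (4.28*l + 2.76)*(1.56*l^3 + 1.2*l^2 - 1.66*l + 0.64)/(-0.39*l^4 - 0.4*l^3 + 0.83*l^2 - 0.64*l - 3.48)^2 + 4.28/(-0.39*l^4 - 0.4*l^3 + 0.83*l^2 - 0.64*l - 3.48) = (5.0076*l^4 + 7.7296*l^3 - 0.2404*l^2 - 4.5816*l - 13.128)/(0.1521*l^8 + 0.312*l^7 - 0.4874*l^6 - 0.1648*l^5 + 3.9153*l^4 + 1.7216*l^3 - 5.3672*l^2 + 4.4544*l + 12.1104)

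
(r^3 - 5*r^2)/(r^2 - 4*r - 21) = r^2*(5 - r)/(-r^2 + 4*r + 21)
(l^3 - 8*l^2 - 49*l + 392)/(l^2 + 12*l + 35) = (l^2 - 15*l + 56)/(l + 5)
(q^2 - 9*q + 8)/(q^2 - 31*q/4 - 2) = 4*(q - 1)/(4*q + 1)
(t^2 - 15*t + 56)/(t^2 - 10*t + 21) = (t - 8)/(t - 3)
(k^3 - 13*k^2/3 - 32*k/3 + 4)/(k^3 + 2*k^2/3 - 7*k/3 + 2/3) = (k - 6)/(k - 1)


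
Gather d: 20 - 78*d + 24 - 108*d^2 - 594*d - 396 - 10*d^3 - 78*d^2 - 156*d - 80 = -10*d^3 - 186*d^2 - 828*d - 432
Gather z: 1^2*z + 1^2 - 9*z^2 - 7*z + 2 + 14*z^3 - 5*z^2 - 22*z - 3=14*z^3 - 14*z^2 - 28*z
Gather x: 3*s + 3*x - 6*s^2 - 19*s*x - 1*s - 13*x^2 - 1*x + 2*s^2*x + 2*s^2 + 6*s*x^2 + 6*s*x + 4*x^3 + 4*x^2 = -4*s^2 + 2*s + 4*x^3 + x^2*(6*s - 9) + x*(2*s^2 - 13*s + 2)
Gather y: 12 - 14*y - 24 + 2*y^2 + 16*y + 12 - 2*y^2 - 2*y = 0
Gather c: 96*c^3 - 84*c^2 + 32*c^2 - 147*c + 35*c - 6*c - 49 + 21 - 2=96*c^3 - 52*c^2 - 118*c - 30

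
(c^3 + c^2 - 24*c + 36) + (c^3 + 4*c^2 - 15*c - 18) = 2*c^3 + 5*c^2 - 39*c + 18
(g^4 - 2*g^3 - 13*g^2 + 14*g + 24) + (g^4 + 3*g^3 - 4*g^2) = 2*g^4 + g^3 - 17*g^2 + 14*g + 24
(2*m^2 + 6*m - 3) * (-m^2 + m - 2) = -2*m^4 - 4*m^3 + 5*m^2 - 15*m + 6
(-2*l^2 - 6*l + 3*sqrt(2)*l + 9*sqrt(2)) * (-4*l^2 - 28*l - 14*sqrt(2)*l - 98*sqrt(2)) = 8*l^4 + 16*sqrt(2)*l^3 + 80*l^3 + 84*l^2 + 160*sqrt(2)*l^2 - 840*l + 336*sqrt(2)*l - 1764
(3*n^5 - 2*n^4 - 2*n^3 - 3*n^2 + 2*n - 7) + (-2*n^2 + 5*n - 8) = 3*n^5 - 2*n^4 - 2*n^3 - 5*n^2 + 7*n - 15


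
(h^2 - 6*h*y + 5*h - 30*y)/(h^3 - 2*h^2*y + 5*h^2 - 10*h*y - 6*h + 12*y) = (h^2 - 6*h*y + 5*h - 30*y)/(h^3 - 2*h^2*y + 5*h^2 - 10*h*y - 6*h + 12*y)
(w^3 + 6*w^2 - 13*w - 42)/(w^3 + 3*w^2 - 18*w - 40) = (w^2 + 4*w - 21)/(w^2 + w - 20)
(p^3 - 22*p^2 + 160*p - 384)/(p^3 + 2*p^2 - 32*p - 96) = (p^2 - 16*p + 64)/(p^2 + 8*p + 16)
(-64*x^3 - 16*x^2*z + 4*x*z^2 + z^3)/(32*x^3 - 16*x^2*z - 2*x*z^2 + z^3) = (-4*x - z)/(2*x - z)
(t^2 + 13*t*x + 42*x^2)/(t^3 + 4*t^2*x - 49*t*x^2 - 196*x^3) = (-t - 6*x)/(-t^2 + 3*t*x + 28*x^2)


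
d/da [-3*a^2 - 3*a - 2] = -6*a - 3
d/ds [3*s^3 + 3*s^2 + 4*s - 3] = 9*s^2 + 6*s + 4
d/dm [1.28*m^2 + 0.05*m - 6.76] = 2.56*m + 0.05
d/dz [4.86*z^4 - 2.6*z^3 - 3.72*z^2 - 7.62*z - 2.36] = 19.44*z^3 - 7.8*z^2 - 7.44*z - 7.62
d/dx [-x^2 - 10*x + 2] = -2*x - 10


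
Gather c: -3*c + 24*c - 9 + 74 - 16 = 21*c + 49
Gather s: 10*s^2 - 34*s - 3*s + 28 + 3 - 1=10*s^2 - 37*s + 30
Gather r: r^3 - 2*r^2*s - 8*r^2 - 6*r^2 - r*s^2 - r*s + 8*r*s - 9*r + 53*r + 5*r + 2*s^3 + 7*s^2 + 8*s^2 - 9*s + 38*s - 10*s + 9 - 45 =r^3 + r^2*(-2*s - 14) + r*(-s^2 + 7*s + 49) + 2*s^3 + 15*s^2 + 19*s - 36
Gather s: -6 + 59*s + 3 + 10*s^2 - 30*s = 10*s^2 + 29*s - 3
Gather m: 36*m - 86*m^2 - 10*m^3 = -10*m^3 - 86*m^2 + 36*m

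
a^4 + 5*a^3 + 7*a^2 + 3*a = a*(a + 1)^2*(a + 3)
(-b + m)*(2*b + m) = -2*b^2 + b*m + m^2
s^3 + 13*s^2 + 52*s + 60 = (s + 2)*(s + 5)*(s + 6)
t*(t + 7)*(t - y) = t^3 - t^2*y + 7*t^2 - 7*t*y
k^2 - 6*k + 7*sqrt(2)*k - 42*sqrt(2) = (k - 6)*(k + 7*sqrt(2))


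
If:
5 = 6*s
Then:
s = 5/6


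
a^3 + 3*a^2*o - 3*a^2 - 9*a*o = a*(a - 3)*(a + 3*o)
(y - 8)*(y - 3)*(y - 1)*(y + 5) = y^4 - 7*y^3 - 25*y^2 + 151*y - 120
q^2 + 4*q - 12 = (q - 2)*(q + 6)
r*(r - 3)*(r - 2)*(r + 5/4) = r^4 - 15*r^3/4 - r^2/4 + 15*r/2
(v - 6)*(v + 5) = v^2 - v - 30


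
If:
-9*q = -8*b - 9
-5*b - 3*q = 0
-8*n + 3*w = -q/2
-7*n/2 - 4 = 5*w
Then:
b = -9/23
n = -477/2323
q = 15/23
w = -3049/4646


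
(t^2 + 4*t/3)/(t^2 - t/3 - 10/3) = t*(3*t + 4)/(3*t^2 - t - 10)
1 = 1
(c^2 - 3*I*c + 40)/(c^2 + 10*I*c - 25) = (c - 8*I)/(c + 5*I)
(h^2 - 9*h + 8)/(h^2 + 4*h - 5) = (h - 8)/(h + 5)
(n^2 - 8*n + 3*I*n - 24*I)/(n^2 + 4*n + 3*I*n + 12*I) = (n - 8)/(n + 4)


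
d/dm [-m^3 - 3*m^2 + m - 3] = -3*m^2 - 6*m + 1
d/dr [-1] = 0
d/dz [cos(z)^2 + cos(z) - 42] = -sin(z) - sin(2*z)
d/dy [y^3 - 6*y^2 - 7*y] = 3*y^2 - 12*y - 7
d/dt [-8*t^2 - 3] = -16*t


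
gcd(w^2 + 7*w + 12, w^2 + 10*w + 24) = w + 4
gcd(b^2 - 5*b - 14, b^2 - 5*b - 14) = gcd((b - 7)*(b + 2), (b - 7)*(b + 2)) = b^2 - 5*b - 14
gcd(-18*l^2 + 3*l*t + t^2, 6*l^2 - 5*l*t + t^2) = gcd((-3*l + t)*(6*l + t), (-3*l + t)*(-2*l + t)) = -3*l + t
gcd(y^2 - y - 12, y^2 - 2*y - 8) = y - 4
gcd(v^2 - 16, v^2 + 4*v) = v + 4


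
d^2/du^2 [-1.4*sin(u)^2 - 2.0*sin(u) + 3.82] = 2.0*sin(u) - 2.8*cos(2*u)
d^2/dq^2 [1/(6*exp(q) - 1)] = (36*exp(q) + 6)*exp(q)/(6*exp(q) - 1)^3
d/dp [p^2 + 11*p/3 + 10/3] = 2*p + 11/3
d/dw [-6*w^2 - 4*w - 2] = -12*w - 4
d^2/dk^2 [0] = 0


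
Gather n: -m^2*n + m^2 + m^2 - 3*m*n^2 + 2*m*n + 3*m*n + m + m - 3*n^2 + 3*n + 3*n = 2*m^2 + 2*m + n^2*(-3*m - 3) + n*(-m^2 + 5*m + 6)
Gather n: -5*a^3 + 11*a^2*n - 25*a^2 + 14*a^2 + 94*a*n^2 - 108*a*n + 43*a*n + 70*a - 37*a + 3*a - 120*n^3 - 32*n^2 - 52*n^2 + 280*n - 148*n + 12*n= -5*a^3 - 11*a^2 + 36*a - 120*n^3 + n^2*(94*a - 84) + n*(11*a^2 - 65*a + 144)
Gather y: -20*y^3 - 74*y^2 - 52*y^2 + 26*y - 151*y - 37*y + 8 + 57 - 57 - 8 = -20*y^3 - 126*y^2 - 162*y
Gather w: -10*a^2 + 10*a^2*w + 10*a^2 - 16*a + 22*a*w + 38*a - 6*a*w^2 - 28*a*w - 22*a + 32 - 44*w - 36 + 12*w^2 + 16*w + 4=w^2*(12 - 6*a) + w*(10*a^2 - 6*a - 28)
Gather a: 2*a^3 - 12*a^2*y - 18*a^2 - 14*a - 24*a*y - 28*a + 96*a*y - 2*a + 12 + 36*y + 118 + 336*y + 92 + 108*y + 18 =2*a^3 + a^2*(-12*y - 18) + a*(72*y - 44) + 480*y + 240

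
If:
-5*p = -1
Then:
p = 1/5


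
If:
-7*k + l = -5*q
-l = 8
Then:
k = 5*q/7 - 8/7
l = -8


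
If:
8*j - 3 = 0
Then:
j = 3/8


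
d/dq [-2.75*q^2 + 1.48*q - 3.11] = 1.48 - 5.5*q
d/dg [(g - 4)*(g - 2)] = 2*g - 6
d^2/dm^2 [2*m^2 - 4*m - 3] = 4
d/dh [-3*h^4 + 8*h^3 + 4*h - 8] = -12*h^3 + 24*h^2 + 4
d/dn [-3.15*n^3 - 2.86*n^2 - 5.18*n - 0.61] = -9.45*n^2 - 5.72*n - 5.18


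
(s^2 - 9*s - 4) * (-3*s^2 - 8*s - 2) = -3*s^4 + 19*s^3 + 82*s^2 + 50*s + 8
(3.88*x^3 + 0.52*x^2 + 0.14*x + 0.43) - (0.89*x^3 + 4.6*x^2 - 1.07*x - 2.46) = 2.99*x^3 - 4.08*x^2 + 1.21*x + 2.89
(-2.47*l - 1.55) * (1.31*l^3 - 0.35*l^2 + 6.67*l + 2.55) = -3.2357*l^4 - 1.166*l^3 - 15.9324*l^2 - 16.637*l - 3.9525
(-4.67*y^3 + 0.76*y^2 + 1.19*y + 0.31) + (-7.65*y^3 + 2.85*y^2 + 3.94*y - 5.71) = -12.32*y^3 + 3.61*y^2 + 5.13*y - 5.4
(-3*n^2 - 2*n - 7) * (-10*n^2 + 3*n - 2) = 30*n^4 + 11*n^3 + 70*n^2 - 17*n + 14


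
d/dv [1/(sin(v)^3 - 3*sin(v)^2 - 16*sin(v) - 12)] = (-3*sin(v)^2 + 6*sin(v) + 16)*cos(v)/((sin(v) - 6)^2*(sin(v) + 1)^2*(sin(v) + 2)^2)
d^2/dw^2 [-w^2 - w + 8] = -2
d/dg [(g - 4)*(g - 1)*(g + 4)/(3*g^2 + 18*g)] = (g^4 + 12*g^3 + 10*g^2 - 32*g - 96)/(3*g^2*(g^2 + 12*g + 36))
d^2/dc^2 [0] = 0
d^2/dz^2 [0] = 0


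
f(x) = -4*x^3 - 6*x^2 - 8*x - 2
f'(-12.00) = -1592.00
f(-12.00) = 6142.00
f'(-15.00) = -2528.00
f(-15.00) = 12268.00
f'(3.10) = -160.52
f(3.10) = -203.62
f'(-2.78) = -67.38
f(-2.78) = 59.81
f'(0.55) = -18.23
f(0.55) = -8.88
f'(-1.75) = -23.75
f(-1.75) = 15.06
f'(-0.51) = -5.00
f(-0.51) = 1.05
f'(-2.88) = -72.97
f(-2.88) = 66.83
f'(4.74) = -334.49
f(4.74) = -600.71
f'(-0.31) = -5.43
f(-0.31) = 0.02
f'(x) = -12*x^2 - 12*x - 8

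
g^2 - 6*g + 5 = (g - 5)*(g - 1)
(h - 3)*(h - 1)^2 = h^3 - 5*h^2 + 7*h - 3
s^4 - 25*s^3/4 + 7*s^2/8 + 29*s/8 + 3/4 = (s - 6)*(s - 1)*(s + 1/4)*(s + 1/2)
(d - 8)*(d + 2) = d^2 - 6*d - 16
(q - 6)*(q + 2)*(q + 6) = q^3 + 2*q^2 - 36*q - 72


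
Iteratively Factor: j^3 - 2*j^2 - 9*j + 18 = (j - 2)*(j^2 - 9) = (j - 3)*(j - 2)*(j + 3)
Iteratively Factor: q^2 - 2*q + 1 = (q - 1)*(q - 1)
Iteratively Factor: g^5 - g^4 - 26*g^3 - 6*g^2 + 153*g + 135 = (g - 3)*(g^4 + 2*g^3 - 20*g^2 - 66*g - 45) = (g - 3)*(g + 3)*(g^3 - g^2 - 17*g - 15) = (g - 3)*(g + 1)*(g + 3)*(g^2 - 2*g - 15) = (g - 3)*(g + 1)*(g + 3)^2*(g - 5)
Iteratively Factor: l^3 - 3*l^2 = (l)*(l^2 - 3*l) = l^2*(l - 3)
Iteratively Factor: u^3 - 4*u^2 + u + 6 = (u + 1)*(u^2 - 5*u + 6) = (u - 3)*(u + 1)*(u - 2)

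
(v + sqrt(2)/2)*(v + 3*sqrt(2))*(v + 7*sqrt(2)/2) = v^3 + 7*sqrt(2)*v^2 + 55*v/2 + 21*sqrt(2)/2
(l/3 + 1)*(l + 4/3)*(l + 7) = l^3/3 + 34*l^2/9 + 103*l/9 + 28/3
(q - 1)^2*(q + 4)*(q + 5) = q^4 + 7*q^3 + 3*q^2 - 31*q + 20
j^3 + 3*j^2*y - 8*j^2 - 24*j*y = j*(j - 8)*(j + 3*y)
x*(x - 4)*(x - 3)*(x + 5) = x^4 - 2*x^3 - 23*x^2 + 60*x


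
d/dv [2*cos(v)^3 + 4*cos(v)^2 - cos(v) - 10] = (-6*cos(v)^2 - 8*cos(v) + 1)*sin(v)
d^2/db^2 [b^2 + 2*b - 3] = 2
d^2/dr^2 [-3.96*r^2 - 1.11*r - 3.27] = -7.92000000000000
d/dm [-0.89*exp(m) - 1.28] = -0.89*exp(m)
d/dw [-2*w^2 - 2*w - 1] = -4*w - 2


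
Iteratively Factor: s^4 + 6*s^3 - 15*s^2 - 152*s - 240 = (s + 3)*(s^3 + 3*s^2 - 24*s - 80) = (s + 3)*(s + 4)*(s^2 - s - 20) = (s + 3)*(s + 4)^2*(s - 5)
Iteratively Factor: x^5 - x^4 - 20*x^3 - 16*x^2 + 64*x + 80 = (x - 5)*(x^4 + 4*x^3 - 16*x - 16) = (x - 5)*(x + 2)*(x^3 + 2*x^2 - 4*x - 8) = (x - 5)*(x - 2)*(x + 2)*(x^2 + 4*x + 4) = (x - 5)*(x - 2)*(x + 2)^2*(x + 2)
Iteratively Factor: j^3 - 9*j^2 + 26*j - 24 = (j - 4)*(j^2 - 5*j + 6) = (j - 4)*(j - 3)*(j - 2)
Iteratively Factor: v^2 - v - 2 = (v - 2)*(v + 1)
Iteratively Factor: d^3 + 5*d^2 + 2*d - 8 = (d + 2)*(d^2 + 3*d - 4) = (d + 2)*(d + 4)*(d - 1)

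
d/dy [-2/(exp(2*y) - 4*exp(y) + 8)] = 4*(exp(y) - 2)*exp(y)/(exp(2*y) - 4*exp(y) + 8)^2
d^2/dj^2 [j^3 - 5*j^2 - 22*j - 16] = 6*j - 10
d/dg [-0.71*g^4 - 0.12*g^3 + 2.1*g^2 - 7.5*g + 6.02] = -2.84*g^3 - 0.36*g^2 + 4.2*g - 7.5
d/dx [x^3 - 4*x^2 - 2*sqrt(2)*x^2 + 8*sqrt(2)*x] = 3*x^2 - 8*x - 4*sqrt(2)*x + 8*sqrt(2)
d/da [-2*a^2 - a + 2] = -4*a - 1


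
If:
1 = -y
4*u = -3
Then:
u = -3/4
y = -1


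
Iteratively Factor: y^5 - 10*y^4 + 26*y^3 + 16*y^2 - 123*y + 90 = (y - 5)*(y^4 - 5*y^3 + y^2 + 21*y - 18) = (y - 5)*(y - 3)*(y^3 - 2*y^2 - 5*y + 6) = (y - 5)*(y - 3)*(y - 1)*(y^2 - y - 6) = (y - 5)*(y - 3)*(y - 1)*(y + 2)*(y - 3)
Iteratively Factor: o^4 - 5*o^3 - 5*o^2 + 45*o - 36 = (o - 4)*(o^3 - o^2 - 9*o + 9) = (o - 4)*(o - 3)*(o^2 + 2*o - 3) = (o - 4)*(o - 3)*(o + 3)*(o - 1)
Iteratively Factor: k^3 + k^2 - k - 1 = (k + 1)*(k^2 - 1) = (k + 1)^2*(k - 1)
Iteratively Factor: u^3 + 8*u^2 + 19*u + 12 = (u + 1)*(u^2 + 7*u + 12) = (u + 1)*(u + 3)*(u + 4)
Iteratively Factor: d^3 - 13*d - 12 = (d + 3)*(d^2 - 3*d - 4) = (d + 1)*(d + 3)*(d - 4)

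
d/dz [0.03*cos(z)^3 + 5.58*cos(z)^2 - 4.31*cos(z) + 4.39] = (-0.09*cos(z)^2 - 11.16*cos(z) + 4.31)*sin(z)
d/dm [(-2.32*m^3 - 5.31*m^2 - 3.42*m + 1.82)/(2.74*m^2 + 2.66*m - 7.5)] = (-6.3568*m^4 - 12.3424*m^3 + 47.4462*m^2 + 69.6764*m + 20.8088)/(7.5076*m^4 + 14.5768*m^3 - 34.0244*m^2 - 39.9*m + 56.25)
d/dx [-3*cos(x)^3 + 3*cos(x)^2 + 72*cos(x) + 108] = 3*(3*cos(x)^2 - 2*cos(x) - 24)*sin(x)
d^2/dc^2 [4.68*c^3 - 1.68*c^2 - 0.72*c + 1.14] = 28.08*c - 3.36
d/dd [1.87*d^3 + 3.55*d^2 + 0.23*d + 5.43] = 5.61*d^2 + 7.1*d + 0.23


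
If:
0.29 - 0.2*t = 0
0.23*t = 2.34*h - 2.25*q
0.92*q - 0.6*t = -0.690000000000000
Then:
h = 0.33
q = 0.20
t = 1.45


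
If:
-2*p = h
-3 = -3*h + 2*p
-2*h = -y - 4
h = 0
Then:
No Solution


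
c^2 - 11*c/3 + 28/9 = (c - 7/3)*(c - 4/3)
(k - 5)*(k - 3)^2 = k^3 - 11*k^2 + 39*k - 45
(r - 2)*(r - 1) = r^2 - 3*r + 2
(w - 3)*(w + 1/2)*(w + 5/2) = w^3 - 31*w/4 - 15/4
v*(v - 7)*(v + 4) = v^3 - 3*v^2 - 28*v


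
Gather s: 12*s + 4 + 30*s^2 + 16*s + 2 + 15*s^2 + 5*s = 45*s^2 + 33*s + 6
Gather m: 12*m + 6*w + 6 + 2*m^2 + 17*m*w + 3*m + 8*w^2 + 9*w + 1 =2*m^2 + m*(17*w + 15) + 8*w^2 + 15*w + 7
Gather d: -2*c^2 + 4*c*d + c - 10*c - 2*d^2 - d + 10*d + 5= -2*c^2 - 9*c - 2*d^2 + d*(4*c + 9) + 5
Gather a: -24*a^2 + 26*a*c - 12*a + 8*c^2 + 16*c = -24*a^2 + a*(26*c - 12) + 8*c^2 + 16*c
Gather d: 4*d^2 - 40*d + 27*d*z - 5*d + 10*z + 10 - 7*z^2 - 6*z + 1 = 4*d^2 + d*(27*z - 45) - 7*z^2 + 4*z + 11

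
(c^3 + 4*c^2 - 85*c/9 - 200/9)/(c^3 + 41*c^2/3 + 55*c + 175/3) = (c - 8/3)/(c + 7)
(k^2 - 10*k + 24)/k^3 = (k^2 - 10*k + 24)/k^3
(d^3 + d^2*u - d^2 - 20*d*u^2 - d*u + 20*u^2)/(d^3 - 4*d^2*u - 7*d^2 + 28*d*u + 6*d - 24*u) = (d + 5*u)/(d - 6)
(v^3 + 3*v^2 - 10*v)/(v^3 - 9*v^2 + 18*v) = (v^2 + 3*v - 10)/(v^2 - 9*v + 18)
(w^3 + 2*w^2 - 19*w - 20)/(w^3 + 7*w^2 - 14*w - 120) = (w + 1)/(w + 6)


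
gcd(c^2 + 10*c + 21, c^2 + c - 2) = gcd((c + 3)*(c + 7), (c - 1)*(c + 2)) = 1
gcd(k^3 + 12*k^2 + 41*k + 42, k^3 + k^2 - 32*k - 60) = k + 2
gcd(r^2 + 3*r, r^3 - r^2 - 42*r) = r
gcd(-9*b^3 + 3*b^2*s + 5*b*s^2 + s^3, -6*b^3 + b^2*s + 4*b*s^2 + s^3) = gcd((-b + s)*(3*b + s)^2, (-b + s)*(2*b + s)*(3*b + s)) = -3*b^2 + 2*b*s + s^2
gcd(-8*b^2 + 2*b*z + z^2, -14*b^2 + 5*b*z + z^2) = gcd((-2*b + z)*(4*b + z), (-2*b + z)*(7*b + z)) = -2*b + z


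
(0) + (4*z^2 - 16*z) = 4*z^2 - 16*z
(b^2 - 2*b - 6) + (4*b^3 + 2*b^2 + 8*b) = 4*b^3 + 3*b^2 + 6*b - 6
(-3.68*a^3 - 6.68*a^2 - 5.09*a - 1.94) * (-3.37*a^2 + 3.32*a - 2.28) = 12.4016*a^5 + 10.294*a^4 + 3.3661*a^3 + 4.8694*a^2 + 5.1644*a + 4.4232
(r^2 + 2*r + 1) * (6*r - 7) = 6*r^3 + 5*r^2 - 8*r - 7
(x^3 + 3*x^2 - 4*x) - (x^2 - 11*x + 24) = x^3 + 2*x^2 + 7*x - 24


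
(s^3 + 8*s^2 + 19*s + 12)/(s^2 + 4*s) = s + 4 + 3/s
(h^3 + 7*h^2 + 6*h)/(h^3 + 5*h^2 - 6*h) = (h + 1)/(h - 1)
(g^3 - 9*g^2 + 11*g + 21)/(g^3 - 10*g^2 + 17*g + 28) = (g - 3)/(g - 4)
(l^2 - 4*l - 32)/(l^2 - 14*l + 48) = (l + 4)/(l - 6)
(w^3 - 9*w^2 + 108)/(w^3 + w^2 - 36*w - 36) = (w^2 - 3*w - 18)/(w^2 + 7*w + 6)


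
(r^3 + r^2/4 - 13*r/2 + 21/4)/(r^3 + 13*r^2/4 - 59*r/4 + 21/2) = (r + 3)/(r + 6)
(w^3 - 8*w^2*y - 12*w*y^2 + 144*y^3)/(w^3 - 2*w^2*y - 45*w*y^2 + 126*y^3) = (-w^2 + 2*w*y + 24*y^2)/(-w^2 - 4*w*y + 21*y^2)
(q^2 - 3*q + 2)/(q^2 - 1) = (q - 2)/(q + 1)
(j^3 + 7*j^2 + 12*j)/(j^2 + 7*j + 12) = j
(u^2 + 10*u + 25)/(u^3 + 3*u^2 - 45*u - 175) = 1/(u - 7)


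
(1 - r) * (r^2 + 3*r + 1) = -r^3 - 2*r^2 + 2*r + 1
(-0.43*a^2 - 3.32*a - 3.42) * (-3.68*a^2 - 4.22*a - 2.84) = 1.5824*a^4 + 14.0322*a^3 + 27.8172*a^2 + 23.8612*a + 9.7128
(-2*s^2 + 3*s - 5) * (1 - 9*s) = 18*s^3 - 29*s^2 + 48*s - 5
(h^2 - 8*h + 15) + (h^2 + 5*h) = 2*h^2 - 3*h + 15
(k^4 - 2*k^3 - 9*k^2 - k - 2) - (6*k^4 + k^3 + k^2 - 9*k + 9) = -5*k^4 - 3*k^3 - 10*k^2 + 8*k - 11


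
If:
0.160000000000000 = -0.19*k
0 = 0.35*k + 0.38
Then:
No Solution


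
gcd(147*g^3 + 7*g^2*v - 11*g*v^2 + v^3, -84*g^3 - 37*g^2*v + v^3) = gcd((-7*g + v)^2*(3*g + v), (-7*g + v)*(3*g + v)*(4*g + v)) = -21*g^2 - 4*g*v + v^2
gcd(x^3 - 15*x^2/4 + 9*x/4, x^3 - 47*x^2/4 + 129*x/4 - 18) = x^2 - 15*x/4 + 9/4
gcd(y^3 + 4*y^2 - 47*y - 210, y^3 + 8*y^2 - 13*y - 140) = y + 5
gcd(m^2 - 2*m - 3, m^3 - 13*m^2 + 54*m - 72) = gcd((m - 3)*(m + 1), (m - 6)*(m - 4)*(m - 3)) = m - 3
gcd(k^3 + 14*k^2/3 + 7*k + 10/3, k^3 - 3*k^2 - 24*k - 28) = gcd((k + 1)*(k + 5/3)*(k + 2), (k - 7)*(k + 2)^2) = k + 2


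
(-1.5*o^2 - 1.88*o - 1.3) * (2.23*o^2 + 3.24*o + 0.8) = -3.345*o^4 - 9.0524*o^3 - 10.1902*o^2 - 5.716*o - 1.04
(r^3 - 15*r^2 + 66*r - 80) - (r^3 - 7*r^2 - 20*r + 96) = -8*r^2 + 86*r - 176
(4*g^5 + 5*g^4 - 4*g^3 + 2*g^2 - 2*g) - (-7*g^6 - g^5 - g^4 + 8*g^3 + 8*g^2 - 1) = 7*g^6 + 5*g^5 + 6*g^4 - 12*g^3 - 6*g^2 - 2*g + 1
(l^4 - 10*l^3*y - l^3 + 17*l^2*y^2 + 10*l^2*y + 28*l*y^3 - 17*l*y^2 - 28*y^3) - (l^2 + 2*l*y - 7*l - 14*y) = l^4 - 10*l^3*y - l^3 + 17*l^2*y^2 + 10*l^2*y - l^2 + 28*l*y^3 - 17*l*y^2 - 2*l*y + 7*l - 28*y^3 + 14*y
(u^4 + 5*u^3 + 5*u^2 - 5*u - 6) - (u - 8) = u^4 + 5*u^3 + 5*u^2 - 6*u + 2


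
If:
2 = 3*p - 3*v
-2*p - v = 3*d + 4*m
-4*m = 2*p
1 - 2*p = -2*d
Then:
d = 1/24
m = -13/48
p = 13/24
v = -1/8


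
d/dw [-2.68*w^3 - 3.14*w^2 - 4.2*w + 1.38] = -8.04*w^2 - 6.28*w - 4.2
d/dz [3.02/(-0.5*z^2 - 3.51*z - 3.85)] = (3.02*z + 10.6002)/(0.5*z^2 + 3.51*z + 3.85)^2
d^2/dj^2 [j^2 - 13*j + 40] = 2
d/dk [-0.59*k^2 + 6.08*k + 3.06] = 6.08 - 1.18*k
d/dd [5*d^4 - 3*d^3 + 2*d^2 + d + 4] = 20*d^3 - 9*d^2 + 4*d + 1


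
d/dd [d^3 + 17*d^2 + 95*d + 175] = 3*d^2 + 34*d + 95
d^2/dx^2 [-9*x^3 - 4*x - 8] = -54*x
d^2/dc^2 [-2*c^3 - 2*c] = -12*c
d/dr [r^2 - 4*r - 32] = 2*r - 4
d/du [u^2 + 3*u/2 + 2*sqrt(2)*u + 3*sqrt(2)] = 2*u + 3/2 + 2*sqrt(2)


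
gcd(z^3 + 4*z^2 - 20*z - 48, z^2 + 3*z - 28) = z - 4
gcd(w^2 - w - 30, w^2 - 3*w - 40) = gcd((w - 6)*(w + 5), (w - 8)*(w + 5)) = w + 5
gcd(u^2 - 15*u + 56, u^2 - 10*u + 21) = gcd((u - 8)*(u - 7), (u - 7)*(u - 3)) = u - 7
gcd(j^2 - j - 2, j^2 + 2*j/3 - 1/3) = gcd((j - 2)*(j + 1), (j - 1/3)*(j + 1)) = j + 1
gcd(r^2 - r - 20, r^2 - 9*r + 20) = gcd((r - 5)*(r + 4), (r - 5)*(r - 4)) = r - 5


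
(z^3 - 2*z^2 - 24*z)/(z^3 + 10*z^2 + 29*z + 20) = z*(z - 6)/(z^2 + 6*z + 5)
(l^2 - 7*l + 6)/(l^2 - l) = (l - 6)/l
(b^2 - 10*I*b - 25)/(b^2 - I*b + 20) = (b - 5*I)/(b + 4*I)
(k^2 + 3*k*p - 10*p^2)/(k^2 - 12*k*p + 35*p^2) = (k^2 + 3*k*p - 10*p^2)/(k^2 - 12*k*p + 35*p^2)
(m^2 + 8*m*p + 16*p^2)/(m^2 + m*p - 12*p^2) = (-m - 4*p)/(-m + 3*p)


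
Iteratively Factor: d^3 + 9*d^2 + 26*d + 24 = (d + 2)*(d^2 + 7*d + 12) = (d + 2)*(d + 4)*(d + 3)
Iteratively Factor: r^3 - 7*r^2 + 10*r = (r - 5)*(r^2 - 2*r) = (r - 5)*(r - 2)*(r)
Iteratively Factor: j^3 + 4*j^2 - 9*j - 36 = (j + 4)*(j^2 - 9) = (j - 3)*(j + 4)*(j + 3)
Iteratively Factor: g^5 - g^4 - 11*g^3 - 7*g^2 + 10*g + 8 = (g + 2)*(g^4 - 3*g^3 - 5*g^2 + 3*g + 4) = (g + 1)*(g + 2)*(g^3 - 4*g^2 - g + 4) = (g + 1)^2*(g + 2)*(g^2 - 5*g + 4) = (g - 4)*(g + 1)^2*(g + 2)*(g - 1)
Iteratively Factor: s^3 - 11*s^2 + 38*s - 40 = (s - 4)*(s^2 - 7*s + 10) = (s - 5)*(s - 4)*(s - 2)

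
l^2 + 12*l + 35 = (l + 5)*(l + 7)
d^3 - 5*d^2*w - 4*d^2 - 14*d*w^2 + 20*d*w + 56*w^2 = (d - 4)*(d - 7*w)*(d + 2*w)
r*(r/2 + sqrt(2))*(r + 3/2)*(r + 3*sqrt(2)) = r^4/2 + 3*r^3/4 + 5*sqrt(2)*r^3/2 + 15*sqrt(2)*r^2/4 + 6*r^2 + 9*r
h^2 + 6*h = h*(h + 6)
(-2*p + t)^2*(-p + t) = -4*p^3 + 8*p^2*t - 5*p*t^2 + t^3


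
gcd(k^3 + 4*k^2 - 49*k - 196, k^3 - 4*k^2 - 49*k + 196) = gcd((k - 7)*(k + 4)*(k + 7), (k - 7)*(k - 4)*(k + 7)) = k^2 - 49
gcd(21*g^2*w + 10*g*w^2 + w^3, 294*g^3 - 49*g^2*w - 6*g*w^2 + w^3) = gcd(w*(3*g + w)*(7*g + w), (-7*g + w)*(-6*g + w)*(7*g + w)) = 7*g + w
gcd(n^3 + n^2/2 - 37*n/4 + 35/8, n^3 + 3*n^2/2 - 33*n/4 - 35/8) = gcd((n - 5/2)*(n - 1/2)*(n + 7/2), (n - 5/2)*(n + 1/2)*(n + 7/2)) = n^2 + n - 35/4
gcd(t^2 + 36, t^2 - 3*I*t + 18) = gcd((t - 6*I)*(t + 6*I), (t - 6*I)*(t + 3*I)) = t - 6*I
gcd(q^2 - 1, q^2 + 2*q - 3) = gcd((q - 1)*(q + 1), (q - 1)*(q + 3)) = q - 1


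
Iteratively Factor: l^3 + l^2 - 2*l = (l - 1)*(l^2 + 2*l) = l*(l - 1)*(l + 2)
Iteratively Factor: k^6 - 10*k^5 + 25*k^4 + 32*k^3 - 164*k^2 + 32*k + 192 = (k - 2)*(k^5 - 8*k^4 + 9*k^3 + 50*k^2 - 64*k - 96) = (k - 2)*(k + 1)*(k^4 - 9*k^3 + 18*k^2 + 32*k - 96) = (k - 3)*(k - 2)*(k + 1)*(k^3 - 6*k^2 + 32) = (k - 4)*(k - 3)*(k - 2)*(k + 1)*(k^2 - 2*k - 8) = (k - 4)^2*(k - 3)*(k - 2)*(k + 1)*(k + 2)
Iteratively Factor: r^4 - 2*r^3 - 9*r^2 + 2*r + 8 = (r - 4)*(r^3 + 2*r^2 - r - 2) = (r - 4)*(r + 2)*(r^2 - 1) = (r - 4)*(r + 1)*(r + 2)*(r - 1)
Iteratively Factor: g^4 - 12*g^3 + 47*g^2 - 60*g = (g)*(g^3 - 12*g^2 + 47*g - 60) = g*(g - 5)*(g^2 - 7*g + 12) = g*(g - 5)*(g - 3)*(g - 4)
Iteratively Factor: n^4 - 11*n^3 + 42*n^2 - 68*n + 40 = (n - 2)*(n^3 - 9*n^2 + 24*n - 20) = (n - 2)^2*(n^2 - 7*n + 10) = (n - 5)*(n - 2)^2*(n - 2)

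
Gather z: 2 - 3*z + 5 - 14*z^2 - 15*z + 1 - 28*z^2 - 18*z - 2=-42*z^2 - 36*z + 6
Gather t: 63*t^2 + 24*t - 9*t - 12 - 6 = 63*t^2 + 15*t - 18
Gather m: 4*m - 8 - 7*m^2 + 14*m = -7*m^2 + 18*m - 8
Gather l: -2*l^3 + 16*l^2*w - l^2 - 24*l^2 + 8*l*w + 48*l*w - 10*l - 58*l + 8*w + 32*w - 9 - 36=-2*l^3 + l^2*(16*w - 25) + l*(56*w - 68) + 40*w - 45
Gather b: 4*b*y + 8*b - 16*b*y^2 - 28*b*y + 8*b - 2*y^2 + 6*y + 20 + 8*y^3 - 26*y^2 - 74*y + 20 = b*(-16*y^2 - 24*y + 16) + 8*y^3 - 28*y^2 - 68*y + 40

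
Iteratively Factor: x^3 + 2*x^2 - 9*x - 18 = (x + 3)*(x^2 - x - 6) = (x + 2)*(x + 3)*(x - 3)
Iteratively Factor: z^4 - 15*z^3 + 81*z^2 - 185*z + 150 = (z - 5)*(z^3 - 10*z^2 + 31*z - 30) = (z - 5)*(z - 2)*(z^2 - 8*z + 15) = (z - 5)*(z - 3)*(z - 2)*(z - 5)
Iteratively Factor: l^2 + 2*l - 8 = (l - 2)*(l + 4)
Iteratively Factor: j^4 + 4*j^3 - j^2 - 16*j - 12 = (j + 2)*(j^3 + 2*j^2 - 5*j - 6) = (j + 2)*(j + 3)*(j^2 - j - 2) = (j + 1)*(j + 2)*(j + 3)*(j - 2)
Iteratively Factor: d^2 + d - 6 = (d - 2)*(d + 3)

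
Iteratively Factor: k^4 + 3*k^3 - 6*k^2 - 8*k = (k - 2)*(k^3 + 5*k^2 + 4*k) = (k - 2)*(k + 4)*(k^2 + k) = k*(k - 2)*(k + 4)*(k + 1)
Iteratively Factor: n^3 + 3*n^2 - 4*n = (n)*(n^2 + 3*n - 4) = n*(n + 4)*(n - 1)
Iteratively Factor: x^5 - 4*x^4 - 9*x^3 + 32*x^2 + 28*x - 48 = (x - 4)*(x^4 - 9*x^2 - 4*x + 12) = (x - 4)*(x + 2)*(x^3 - 2*x^2 - 5*x + 6) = (x - 4)*(x - 3)*(x + 2)*(x^2 + x - 2) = (x - 4)*(x - 3)*(x - 1)*(x + 2)*(x + 2)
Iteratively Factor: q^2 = (q)*(q)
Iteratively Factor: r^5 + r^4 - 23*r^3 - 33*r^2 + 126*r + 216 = (r + 3)*(r^4 - 2*r^3 - 17*r^2 + 18*r + 72) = (r - 4)*(r + 3)*(r^3 + 2*r^2 - 9*r - 18) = (r - 4)*(r - 3)*(r + 3)*(r^2 + 5*r + 6) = (r - 4)*(r - 3)*(r + 3)^2*(r + 2)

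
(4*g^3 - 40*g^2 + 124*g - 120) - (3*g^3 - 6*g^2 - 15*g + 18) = g^3 - 34*g^2 + 139*g - 138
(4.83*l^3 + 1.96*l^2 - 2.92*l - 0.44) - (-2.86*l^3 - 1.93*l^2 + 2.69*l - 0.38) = 7.69*l^3 + 3.89*l^2 - 5.61*l - 0.06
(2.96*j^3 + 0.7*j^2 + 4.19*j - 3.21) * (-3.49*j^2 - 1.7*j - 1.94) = -10.3304*j^5 - 7.475*j^4 - 21.5555*j^3 + 2.7219*j^2 - 2.6716*j + 6.2274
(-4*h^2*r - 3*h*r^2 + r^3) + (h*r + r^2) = -4*h^2*r - 3*h*r^2 + h*r + r^3 + r^2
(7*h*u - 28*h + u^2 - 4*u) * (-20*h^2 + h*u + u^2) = -140*h^3*u + 560*h^3 - 13*h^2*u^2 + 52*h^2*u + 8*h*u^3 - 32*h*u^2 + u^4 - 4*u^3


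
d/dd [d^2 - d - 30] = 2*d - 1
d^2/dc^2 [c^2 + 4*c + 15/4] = 2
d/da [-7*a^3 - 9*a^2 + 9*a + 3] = -21*a^2 - 18*a + 9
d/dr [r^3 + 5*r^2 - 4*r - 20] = 3*r^2 + 10*r - 4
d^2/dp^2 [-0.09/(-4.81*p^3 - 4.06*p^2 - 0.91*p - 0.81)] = (-(2.5974*p + 0.7308)*(4.81*p^3 + 4.06*p^2 + 0.91*p + 0.81) + 0.09*(14.43*p^2 + 8.12*p + 0.91)*(28.86*p^2 + 16.24*p + 1.82))/(4.81*p^3 + 4.06*p^2 + 0.91*p + 0.81)^3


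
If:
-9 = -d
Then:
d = 9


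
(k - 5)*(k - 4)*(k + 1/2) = k^3 - 17*k^2/2 + 31*k/2 + 10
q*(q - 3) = q^2 - 3*q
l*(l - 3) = l^2 - 3*l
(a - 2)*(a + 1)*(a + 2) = a^3 + a^2 - 4*a - 4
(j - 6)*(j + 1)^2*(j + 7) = j^4 + 3*j^3 - 39*j^2 - 83*j - 42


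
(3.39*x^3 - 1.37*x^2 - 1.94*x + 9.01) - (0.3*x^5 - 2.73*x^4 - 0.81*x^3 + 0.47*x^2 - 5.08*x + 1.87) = -0.3*x^5 + 2.73*x^4 + 4.2*x^3 - 1.84*x^2 + 3.14*x + 7.14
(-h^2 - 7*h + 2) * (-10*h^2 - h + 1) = 10*h^4 + 71*h^3 - 14*h^2 - 9*h + 2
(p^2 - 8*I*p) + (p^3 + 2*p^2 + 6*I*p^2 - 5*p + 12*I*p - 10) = p^3 + 3*p^2 + 6*I*p^2 - 5*p + 4*I*p - 10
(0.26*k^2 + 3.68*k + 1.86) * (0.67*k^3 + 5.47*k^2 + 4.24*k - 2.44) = 0.1742*k^5 + 3.8878*k^4 + 22.4782*k^3 + 25.143*k^2 - 1.0928*k - 4.5384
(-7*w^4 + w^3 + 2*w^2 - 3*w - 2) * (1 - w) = 7*w^5 - 8*w^4 - w^3 + 5*w^2 - w - 2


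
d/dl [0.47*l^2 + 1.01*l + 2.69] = 0.94*l + 1.01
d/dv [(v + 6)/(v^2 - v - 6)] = (v^2 - v - (v + 6)*(2*v - 1) - 6)/(-v^2 + v + 6)^2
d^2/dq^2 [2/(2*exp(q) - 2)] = (exp(q) + 1)*exp(q)/(exp(q) - 1)^3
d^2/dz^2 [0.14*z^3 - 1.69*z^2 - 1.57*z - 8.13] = 0.84*z - 3.38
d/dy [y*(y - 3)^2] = 3*(y - 3)*(y - 1)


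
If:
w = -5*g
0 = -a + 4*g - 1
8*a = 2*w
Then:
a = -5/21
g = 4/21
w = -20/21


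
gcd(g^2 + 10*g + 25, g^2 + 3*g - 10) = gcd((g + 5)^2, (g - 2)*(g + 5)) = g + 5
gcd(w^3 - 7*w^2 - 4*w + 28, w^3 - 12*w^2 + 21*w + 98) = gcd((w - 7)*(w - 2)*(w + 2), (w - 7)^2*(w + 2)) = w^2 - 5*w - 14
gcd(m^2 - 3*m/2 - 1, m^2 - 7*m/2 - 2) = m + 1/2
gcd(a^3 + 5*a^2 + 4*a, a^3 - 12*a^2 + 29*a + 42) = a + 1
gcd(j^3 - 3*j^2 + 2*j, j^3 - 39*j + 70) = j - 2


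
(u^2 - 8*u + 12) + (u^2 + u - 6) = 2*u^2 - 7*u + 6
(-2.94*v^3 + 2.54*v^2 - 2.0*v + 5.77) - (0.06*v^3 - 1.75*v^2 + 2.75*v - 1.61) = -3.0*v^3 + 4.29*v^2 - 4.75*v + 7.38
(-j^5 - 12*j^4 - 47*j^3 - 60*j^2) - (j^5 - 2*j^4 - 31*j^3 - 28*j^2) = -2*j^5 - 10*j^4 - 16*j^3 - 32*j^2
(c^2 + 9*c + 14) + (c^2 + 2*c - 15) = 2*c^2 + 11*c - 1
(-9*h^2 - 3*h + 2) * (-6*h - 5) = 54*h^3 + 63*h^2 + 3*h - 10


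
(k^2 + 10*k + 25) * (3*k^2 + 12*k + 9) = 3*k^4 + 42*k^3 + 204*k^2 + 390*k + 225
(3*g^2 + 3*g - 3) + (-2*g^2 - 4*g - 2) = g^2 - g - 5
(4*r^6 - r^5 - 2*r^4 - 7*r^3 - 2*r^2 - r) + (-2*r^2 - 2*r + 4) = 4*r^6 - r^5 - 2*r^4 - 7*r^3 - 4*r^2 - 3*r + 4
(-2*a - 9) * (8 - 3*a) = 6*a^2 + 11*a - 72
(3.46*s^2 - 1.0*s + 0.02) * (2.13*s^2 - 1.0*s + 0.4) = 7.3698*s^4 - 5.59*s^3 + 2.4266*s^2 - 0.42*s + 0.008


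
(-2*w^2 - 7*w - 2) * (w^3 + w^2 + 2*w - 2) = -2*w^5 - 9*w^4 - 13*w^3 - 12*w^2 + 10*w + 4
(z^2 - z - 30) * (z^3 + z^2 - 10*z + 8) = z^5 - 41*z^3 - 12*z^2 + 292*z - 240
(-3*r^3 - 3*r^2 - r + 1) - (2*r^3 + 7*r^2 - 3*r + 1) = -5*r^3 - 10*r^2 + 2*r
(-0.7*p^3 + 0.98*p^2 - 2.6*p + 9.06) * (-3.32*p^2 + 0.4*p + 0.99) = 2.324*p^5 - 3.5336*p^4 + 8.331*p^3 - 30.149*p^2 + 1.05*p + 8.9694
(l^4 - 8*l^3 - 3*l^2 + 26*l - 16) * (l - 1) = l^5 - 9*l^4 + 5*l^3 + 29*l^2 - 42*l + 16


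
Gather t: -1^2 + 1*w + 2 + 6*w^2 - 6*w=6*w^2 - 5*w + 1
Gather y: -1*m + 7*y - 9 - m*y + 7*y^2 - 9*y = -m + 7*y^2 + y*(-m - 2) - 9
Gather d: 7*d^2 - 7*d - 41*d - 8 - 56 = 7*d^2 - 48*d - 64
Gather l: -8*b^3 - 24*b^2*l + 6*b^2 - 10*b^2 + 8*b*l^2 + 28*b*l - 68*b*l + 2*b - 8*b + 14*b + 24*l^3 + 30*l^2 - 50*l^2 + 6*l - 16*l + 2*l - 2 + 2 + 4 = -8*b^3 - 4*b^2 + 8*b + 24*l^3 + l^2*(8*b - 20) + l*(-24*b^2 - 40*b - 8) + 4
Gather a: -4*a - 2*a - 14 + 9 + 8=3 - 6*a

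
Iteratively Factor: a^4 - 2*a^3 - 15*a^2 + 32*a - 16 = (a - 4)*(a^3 + 2*a^2 - 7*a + 4) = (a - 4)*(a - 1)*(a^2 + 3*a - 4) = (a - 4)*(a - 1)^2*(a + 4)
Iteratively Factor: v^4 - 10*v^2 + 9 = (v - 3)*(v^3 + 3*v^2 - v - 3) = (v - 3)*(v + 1)*(v^2 + 2*v - 3) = (v - 3)*(v + 1)*(v + 3)*(v - 1)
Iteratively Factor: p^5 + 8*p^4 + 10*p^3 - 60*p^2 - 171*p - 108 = (p + 3)*(p^4 + 5*p^3 - 5*p^2 - 45*p - 36) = (p - 3)*(p + 3)*(p^3 + 8*p^2 + 19*p + 12) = (p - 3)*(p + 3)^2*(p^2 + 5*p + 4) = (p - 3)*(p + 1)*(p + 3)^2*(p + 4)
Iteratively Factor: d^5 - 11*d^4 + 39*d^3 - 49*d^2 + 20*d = (d - 1)*(d^4 - 10*d^3 + 29*d^2 - 20*d) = (d - 1)^2*(d^3 - 9*d^2 + 20*d) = (d - 4)*(d - 1)^2*(d^2 - 5*d) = d*(d - 4)*(d - 1)^2*(d - 5)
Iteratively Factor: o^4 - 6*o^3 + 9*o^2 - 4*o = (o - 1)*(o^3 - 5*o^2 + 4*o) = o*(o - 1)*(o^2 - 5*o + 4) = o*(o - 1)^2*(o - 4)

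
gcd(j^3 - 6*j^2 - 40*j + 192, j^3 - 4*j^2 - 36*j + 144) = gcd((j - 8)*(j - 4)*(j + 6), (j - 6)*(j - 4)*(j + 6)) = j^2 + 2*j - 24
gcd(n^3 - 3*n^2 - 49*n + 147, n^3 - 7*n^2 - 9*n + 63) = n^2 - 10*n + 21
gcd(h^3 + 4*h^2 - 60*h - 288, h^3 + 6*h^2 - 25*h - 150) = h + 6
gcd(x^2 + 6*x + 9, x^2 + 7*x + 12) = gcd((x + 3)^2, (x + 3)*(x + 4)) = x + 3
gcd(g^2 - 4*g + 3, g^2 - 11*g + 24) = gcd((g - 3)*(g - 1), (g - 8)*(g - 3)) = g - 3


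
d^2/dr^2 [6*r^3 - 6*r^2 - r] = 36*r - 12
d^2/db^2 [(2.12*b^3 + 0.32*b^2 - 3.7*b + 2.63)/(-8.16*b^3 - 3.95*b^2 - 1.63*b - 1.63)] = (4.54747350886464e-13*b^7 + 94.0488959999998*b^6 + 1647.386496*b^5 - 1021.981248*b^4 - 1259.547772*b^3 - 1068.083442*b^2 - 68.443374*b - 1.47025999999999)/(543.338496*b^9 + 789.03936*b^8 + 707.552784*b^7 + 702.462419*b^6 + 456.566097*b^5 + 237.862314*b^4 + 132.340189*b^3 + 44.476506*b^2 + 12.992241*b + 4.330747)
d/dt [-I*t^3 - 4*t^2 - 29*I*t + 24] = -3*I*t^2 - 8*t - 29*I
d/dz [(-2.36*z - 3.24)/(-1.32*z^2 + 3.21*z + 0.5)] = (-3.1152*z^2 - 8.5536*z + 9.2204)/(1.7424*z^4 - 8.4744*z^3 + 8.9841*z^2 + 3.21*z + 0.25)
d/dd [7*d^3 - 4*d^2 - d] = 21*d^2 - 8*d - 1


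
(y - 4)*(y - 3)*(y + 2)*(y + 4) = y^4 - y^3 - 22*y^2 + 16*y + 96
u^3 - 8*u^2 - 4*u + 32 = (u - 8)*(u - 2)*(u + 2)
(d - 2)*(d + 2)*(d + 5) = d^3 + 5*d^2 - 4*d - 20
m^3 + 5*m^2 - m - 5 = (m - 1)*(m + 1)*(m + 5)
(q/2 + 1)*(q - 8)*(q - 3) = q^3/2 - 9*q^2/2 + q + 24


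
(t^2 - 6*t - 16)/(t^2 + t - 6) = (t^2 - 6*t - 16)/(t^2 + t - 6)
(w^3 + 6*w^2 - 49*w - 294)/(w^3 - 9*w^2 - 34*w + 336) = (w + 7)/(w - 8)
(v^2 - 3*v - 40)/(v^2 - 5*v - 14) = (-v^2 + 3*v + 40)/(-v^2 + 5*v + 14)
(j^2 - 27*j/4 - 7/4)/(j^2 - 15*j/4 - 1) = (j - 7)/(j - 4)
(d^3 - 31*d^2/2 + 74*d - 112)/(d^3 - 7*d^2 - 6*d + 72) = (d^2 - 23*d/2 + 28)/(d^2 - 3*d - 18)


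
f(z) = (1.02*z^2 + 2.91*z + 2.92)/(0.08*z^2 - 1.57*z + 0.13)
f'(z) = (1.57 - 0.16*z)*(1.02*z^2 + 2.91*z + 2.92)/(0.08*z^2 - 1.57*z + 0.13)^2 + (2.04*z + 2.91)/(0.08*z^2 - 1.57*z + 0.13) = (-1.8342*z^2 - 0.202*z + 4.9627)/(0.0064*z^4 - 0.2512*z^3 + 2.4857*z^2 - 0.4082*z + 0.0169)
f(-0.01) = 19.84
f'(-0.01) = 233.84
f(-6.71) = 2.06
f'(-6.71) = -0.37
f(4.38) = -6.76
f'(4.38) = -1.15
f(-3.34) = 0.73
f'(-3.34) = -0.38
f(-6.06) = 1.81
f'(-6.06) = -0.39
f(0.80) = -5.49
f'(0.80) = 3.14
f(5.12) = -7.67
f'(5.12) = -1.31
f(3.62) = -5.95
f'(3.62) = -0.98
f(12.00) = -25.69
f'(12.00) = -5.06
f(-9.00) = 2.86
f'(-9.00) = -0.33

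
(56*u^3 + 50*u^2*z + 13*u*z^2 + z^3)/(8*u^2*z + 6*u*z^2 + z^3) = (7*u + z)/z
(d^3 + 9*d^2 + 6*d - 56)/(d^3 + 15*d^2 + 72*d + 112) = (d - 2)/(d + 4)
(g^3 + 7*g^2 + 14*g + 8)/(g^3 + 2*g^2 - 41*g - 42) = (g^2 + 6*g + 8)/(g^2 + g - 42)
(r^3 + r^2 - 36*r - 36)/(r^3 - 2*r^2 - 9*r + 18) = (r^3 + r^2 - 36*r - 36)/(r^3 - 2*r^2 - 9*r + 18)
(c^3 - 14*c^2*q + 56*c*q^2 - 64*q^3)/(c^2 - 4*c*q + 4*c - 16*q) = (c^2 - 10*c*q + 16*q^2)/(c + 4)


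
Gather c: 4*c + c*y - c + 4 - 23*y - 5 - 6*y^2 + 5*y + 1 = c*(y + 3) - 6*y^2 - 18*y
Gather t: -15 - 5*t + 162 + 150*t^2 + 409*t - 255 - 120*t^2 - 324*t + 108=30*t^2 + 80*t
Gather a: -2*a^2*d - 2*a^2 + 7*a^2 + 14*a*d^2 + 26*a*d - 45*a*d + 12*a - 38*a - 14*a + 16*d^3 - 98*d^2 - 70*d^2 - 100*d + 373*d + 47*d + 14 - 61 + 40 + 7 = a^2*(5 - 2*d) + a*(14*d^2 - 19*d - 40) + 16*d^3 - 168*d^2 + 320*d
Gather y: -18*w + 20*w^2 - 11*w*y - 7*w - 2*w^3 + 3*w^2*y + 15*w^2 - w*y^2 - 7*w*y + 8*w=-2*w^3 + 35*w^2 - w*y^2 - 17*w + y*(3*w^2 - 18*w)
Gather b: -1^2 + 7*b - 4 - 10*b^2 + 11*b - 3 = -10*b^2 + 18*b - 8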